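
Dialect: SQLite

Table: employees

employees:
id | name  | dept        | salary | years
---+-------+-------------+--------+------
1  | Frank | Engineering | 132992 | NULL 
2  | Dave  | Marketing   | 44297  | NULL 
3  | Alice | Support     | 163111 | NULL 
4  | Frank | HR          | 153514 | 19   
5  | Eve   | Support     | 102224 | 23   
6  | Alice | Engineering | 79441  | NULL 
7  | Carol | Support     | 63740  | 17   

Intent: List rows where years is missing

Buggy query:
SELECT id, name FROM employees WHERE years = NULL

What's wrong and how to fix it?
Bug: Comparing to NULL with '=' never matches; NULL = NULL is unknown, not true

Fix: Use IS NULL to test for NULL

Corrected query:
SELECT id, name FROM employees WHERE years IS NULL

Result:
id | name 
---+------
1  | Frank
2  | Dave 
3  | Alice
6  | Alice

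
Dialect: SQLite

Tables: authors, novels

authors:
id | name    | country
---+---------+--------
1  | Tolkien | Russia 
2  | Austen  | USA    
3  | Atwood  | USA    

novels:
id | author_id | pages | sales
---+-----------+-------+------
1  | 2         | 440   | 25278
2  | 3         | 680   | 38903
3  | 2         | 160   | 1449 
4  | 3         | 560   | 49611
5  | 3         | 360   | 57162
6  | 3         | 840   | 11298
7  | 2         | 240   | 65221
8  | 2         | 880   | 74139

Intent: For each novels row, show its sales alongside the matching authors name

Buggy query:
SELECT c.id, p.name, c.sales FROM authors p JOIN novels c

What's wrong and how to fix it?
Bug: JOIN with no ON clause produces a cartesian product; every novels row pairs with every authors row

Fix: Add ON c.author_id = p.id to the JOIN

Corrected query:
SELECT c.id, p.name, c.sales FROM authors p JOIN novels c ON c.author_id = p.id

Result:
id | name   | sales
---+--------+------
1  | Austen | 25278
2  | Atwood | 38903
3  | Austen | 1449 
4  | Atwood | 49611
5  | Atwood | 57162
6  | Atwood | 11298
7  | Austen | 65221
8  | Austen | 74139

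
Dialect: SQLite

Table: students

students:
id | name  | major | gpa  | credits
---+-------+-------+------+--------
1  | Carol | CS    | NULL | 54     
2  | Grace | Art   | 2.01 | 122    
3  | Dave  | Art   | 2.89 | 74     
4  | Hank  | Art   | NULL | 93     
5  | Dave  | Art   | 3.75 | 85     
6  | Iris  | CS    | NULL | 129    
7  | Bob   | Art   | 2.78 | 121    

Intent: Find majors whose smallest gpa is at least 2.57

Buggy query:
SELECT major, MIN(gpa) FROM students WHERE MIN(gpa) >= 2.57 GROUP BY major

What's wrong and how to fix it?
Bug: MIN() in WHERE is a misuse of aggregate

Fix: Replace WHERE with HAVING after the GROUP BY

Corrected query:
SELECT major, MIN(gpa) FROM students GROUP BY major HAVING MIN(gpa) >= 2.57

Result:
(no rows)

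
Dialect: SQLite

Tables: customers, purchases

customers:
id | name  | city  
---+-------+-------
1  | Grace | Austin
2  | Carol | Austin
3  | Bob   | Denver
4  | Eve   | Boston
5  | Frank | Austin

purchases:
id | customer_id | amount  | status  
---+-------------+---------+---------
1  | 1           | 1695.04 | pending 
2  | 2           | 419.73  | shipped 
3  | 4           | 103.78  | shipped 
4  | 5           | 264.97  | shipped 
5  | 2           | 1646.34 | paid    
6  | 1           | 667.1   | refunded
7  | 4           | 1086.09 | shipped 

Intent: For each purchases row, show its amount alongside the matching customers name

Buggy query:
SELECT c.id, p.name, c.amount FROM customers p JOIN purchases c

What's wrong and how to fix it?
Bug: Missing join condition: each purchases row is matched to all customers rows instead of just its own

Fix: Specify the join condition linking the foreign key to the parent id

Corrected query:
SELECT c.id, p.name, c.amount FROM customers p JOIN purchases c ON c.customer_id = p.id

Result:
id | name  | amount 
---+-------+--------
1  | Grace | 1695.04
2  | Carol | 419.73 
3  | Eve   | 103.78 
4  | Frank | 264.97 
5  | Carol | 1646.34
6  | Grace | 667.1  
7  | Eve   | 1086.09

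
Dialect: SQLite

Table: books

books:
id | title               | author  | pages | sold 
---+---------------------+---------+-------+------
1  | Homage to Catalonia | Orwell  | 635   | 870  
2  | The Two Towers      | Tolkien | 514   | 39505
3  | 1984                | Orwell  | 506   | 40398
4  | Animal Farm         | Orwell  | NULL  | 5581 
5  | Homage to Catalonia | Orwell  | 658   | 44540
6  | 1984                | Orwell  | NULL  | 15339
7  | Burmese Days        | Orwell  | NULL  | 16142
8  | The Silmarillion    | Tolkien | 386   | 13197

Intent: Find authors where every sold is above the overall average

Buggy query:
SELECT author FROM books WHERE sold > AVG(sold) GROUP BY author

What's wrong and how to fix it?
Bug: AVG() is an aggregate; it can't sit directly in WHERE

Fix: Compute the overall average in a scalar subquery and compare each group's MIN against it in HAVING

Corrected query:
SELECT author FROM books GROUP BY author HAVING MIN(sold) > (SELECT AVG(sold) FROM books)

Result:
(no rows)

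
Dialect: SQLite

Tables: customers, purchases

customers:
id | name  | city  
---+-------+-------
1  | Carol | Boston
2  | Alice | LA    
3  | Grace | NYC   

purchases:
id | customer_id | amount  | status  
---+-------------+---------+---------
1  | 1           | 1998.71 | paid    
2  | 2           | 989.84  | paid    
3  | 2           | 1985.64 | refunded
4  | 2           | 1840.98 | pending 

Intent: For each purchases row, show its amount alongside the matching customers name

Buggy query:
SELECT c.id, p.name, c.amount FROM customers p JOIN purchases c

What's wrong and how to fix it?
Bug: Missing join condition: each purchases row is matched to all customers rows instead of just its own

Fix: Add ON c.customer_id = p.id to the JOIN

Corrected query:
SELECT c.id, p.name, c.amount FROM customers p JOIN purchases c ON c.customer_id = p.id

Result:
id | name  | amount 
---+-------+--------
1  | Carol | 1998.71
2  | Alice | 989.84 
3  | Alice | 1985.64
4  | Alice | 1840.98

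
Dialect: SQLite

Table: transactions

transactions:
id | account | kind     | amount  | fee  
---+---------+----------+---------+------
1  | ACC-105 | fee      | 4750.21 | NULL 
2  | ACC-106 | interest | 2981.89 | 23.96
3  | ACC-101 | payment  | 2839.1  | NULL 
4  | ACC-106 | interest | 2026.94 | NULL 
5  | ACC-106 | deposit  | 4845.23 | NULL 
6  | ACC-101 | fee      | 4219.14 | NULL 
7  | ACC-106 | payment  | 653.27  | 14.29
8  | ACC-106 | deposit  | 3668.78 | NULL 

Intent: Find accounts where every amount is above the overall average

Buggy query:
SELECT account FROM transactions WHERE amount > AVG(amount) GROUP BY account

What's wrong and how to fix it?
Bug: AVG() is an aggregate; it can't sit directly in WHERE

Fix: Use a subquery for AVG and a HAVING MIN(...) filter so the condition holds for every row in the group

Corrected query:
SELECT account FROM transactions GROUP BY account HAVING MIN(amount) > (SELECT AVG(amount) FROM transactions)

Result:
account
-------
ACC-105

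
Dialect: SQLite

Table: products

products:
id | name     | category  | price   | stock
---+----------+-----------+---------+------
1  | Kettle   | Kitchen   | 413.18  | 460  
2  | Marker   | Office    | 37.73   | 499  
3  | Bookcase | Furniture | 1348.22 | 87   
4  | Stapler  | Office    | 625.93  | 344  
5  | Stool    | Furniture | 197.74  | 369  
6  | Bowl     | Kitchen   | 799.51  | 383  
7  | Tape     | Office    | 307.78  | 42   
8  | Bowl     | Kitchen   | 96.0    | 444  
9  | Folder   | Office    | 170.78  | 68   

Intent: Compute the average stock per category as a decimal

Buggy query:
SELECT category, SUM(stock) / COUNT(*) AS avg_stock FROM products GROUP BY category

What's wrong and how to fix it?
Bug: SUM(stock) and COUNT(*) are both integers; the division truncates the fractional part

Fix: Cast one side to REAL so the division keeps the fractional part

Corrected query:
SELECT category, SUM(stock) * 1.0 / COUNT(*) AS avg_stock FROM products GROUP BY category

Result:
category  | avg_stock
----------+----------
Furniture | 228      
Kitchen   | 429      
Office    | 238.25   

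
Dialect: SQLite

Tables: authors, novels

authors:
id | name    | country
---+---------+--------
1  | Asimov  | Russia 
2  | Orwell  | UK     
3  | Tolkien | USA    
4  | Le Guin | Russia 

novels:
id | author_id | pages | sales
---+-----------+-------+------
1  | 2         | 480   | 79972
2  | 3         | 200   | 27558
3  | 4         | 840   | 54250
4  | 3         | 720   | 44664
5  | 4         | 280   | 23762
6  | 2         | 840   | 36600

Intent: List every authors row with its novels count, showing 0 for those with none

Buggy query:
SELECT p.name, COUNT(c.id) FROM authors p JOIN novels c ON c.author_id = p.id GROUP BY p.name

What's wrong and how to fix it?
Bug: An inner join excludes parents with zero children

Fix: Use LEFT JOIN so parents without children still appear (COUNT(c.id) gives 0)

Corrected query:
SELECT p.name, COUNT(c.id) FROM authors p LEFT JOIN novels c ON c.author_id = p.id GROUP BY p.name

Result:
name    | COUNT(c.id)
--------+------------
Asimov  | 0          
Le Guin | 2          
Orwell  | 2          
Tolkien | 2          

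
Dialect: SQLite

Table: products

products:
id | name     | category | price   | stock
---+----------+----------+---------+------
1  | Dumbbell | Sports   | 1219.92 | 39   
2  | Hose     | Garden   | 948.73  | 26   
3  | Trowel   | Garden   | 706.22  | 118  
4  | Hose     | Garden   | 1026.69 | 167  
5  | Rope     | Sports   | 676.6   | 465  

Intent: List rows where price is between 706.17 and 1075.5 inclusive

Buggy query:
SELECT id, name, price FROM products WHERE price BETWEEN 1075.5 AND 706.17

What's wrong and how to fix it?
Bug: BETWEEN expects the lower bound first; with 1075.5 AND 706.17 the range is empty

Fix: Write BETWEEN 706.17 AND 1075.5

Corrected query:
SELECT id, name, price FROM products WHERE price BETWEEN 706.17 AND 1075.5

Result:
id | name   | price  
---+--------+--------
2  | Hose   | 948.73 
3  | Trowel | 706.22 
4  | Hose   | 1026.69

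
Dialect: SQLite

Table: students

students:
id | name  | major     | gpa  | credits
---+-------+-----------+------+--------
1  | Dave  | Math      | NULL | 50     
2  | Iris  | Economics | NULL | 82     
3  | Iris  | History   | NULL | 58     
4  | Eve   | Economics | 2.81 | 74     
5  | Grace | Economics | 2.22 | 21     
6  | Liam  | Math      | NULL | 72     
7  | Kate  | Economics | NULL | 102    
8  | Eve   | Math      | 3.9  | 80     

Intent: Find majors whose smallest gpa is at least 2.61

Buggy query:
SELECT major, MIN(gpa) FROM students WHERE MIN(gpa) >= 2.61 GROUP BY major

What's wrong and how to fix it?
Bug: Aggregates like MIN are computed per group after WHERE runs

Fix: Replace WHERE with HAVING after the GROUP BY

Corrected query:
SELECT major, MIN(gpa) FROM students GROUP BY major HAVING MIN(gpa) >= 2.61

Result:
major | MIN(gpa)
------+---------
Math  | 3.9     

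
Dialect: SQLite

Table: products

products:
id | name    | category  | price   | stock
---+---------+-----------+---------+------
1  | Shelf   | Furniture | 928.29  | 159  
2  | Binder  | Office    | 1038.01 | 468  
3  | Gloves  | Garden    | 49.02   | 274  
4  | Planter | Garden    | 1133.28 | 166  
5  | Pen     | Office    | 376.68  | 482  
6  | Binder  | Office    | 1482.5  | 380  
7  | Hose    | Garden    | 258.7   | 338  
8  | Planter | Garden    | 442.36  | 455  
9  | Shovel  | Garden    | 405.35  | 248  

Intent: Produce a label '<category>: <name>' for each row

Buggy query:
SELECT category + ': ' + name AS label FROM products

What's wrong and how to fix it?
Bug: '+' is numeric addition; on text columns SQLite converts them to 0 instead of concatenating

Fix: Use the || operator for string concatenation

Corrected query:
SELECT category || ': ' || name AS label FROM products

Result:
label           
----------------
Furniture: Shelf
Office: Binder  
Garden: Gloves  
Garden: Planter 
Office: Pen     
Office: Binder  
Garden: Hose    
Garden: Planter 
Garden: Shovel  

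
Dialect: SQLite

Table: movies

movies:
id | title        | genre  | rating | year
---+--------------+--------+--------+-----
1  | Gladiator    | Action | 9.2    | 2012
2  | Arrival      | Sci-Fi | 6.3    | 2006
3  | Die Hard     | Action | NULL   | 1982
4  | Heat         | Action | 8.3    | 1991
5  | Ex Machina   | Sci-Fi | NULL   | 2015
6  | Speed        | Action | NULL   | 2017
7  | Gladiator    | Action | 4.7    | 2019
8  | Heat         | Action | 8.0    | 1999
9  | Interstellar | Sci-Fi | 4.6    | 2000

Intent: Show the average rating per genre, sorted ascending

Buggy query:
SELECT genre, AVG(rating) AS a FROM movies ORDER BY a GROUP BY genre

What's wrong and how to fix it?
Bug: GROUP BY must precede ORDER BY

Fix: Move ORDER BY to the end, after GROUP BY

Corrected query:
SELECT genre, AVG(rating) AS a FROM movies GROUP BY genre ORDER BY a

Result:
genre  | a   
-------+-----
Sci-Fi | 5.45
Action | 7.55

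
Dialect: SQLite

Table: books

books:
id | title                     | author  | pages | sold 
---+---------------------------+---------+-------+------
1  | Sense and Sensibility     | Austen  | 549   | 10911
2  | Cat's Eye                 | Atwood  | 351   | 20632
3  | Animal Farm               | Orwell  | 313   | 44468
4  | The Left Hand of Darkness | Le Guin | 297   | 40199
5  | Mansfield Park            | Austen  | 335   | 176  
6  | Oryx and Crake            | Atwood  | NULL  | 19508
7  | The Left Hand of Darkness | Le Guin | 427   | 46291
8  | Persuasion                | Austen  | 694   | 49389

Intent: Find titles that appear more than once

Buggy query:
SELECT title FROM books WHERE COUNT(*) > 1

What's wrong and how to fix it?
Bug: COUNT(*) is an aggregate and cannot be used in WHERE

Fix: Group first, then use HAVING for the count condition

Corrected query:
SELECT title FROM books GROUP BY title HAVING COUNT(*) > 1

Result:
title                    
-------------------------
The Left Hand of Darkness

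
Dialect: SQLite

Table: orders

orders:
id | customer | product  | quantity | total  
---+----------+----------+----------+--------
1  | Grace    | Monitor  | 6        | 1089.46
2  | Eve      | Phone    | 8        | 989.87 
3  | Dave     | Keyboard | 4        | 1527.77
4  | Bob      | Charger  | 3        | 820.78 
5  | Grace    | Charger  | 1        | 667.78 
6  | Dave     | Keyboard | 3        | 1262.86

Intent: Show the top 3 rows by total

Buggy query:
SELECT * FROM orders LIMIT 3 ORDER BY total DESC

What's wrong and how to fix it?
Bug: LIMIT must come after ORDER BY

Fix: Sort with ORDER BY, then apply LIMIT

Corrected query:
SELECT * FROM orders ORDER BY total DESC LIMIT 3

Result:
id | customer | product  | quantity | total  
---+----------+----------+----------+--------
3  | Dave     | Keyboard | 4        | 1527.77
6  | Dave     | Keyboard | 3        | 1262.86
1  | Grace    | Monitor  | 6        | 1089.46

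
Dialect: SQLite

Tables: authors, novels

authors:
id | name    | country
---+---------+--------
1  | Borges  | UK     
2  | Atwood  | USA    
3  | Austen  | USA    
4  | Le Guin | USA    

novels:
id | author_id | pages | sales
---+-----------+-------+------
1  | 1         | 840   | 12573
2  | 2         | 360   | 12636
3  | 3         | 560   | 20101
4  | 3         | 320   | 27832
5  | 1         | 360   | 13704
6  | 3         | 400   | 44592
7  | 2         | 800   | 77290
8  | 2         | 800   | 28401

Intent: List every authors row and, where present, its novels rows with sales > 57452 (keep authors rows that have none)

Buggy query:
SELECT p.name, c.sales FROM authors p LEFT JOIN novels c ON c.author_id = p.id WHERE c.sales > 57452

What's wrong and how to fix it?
Bug: A WHERE condition on the right-hand table after LEFT JOIN drops unmatched parents

Fix: Put 'c.sales > 57452' in the JOIN's ON clause instead of WHERE

Corrected query:
SELECT p.name, c.sales FROM authors p LEFT JOIN novels c ON c.author_id = p.id AND c.sales > 57452

Result:
name    | sales
--------+------
Borges  | NULL 
Atwood  | 77290
Austen  | NULL 
Le Guin | NULL 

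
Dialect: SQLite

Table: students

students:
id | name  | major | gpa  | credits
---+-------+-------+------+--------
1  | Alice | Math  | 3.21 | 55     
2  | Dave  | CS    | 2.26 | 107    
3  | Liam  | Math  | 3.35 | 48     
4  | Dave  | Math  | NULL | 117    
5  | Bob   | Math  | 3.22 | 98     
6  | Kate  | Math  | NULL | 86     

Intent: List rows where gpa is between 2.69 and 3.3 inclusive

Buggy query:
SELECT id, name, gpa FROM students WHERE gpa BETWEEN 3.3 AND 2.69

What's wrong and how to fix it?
Bug: BETWEEN expects the lower bound first; with 3.3 AND 2.69 the range is empty

Fix: Swap the bounds so the smaller value comes first

Corrected query:
SELECT id, name, gpa FROM students WHERE gpa BETWEEN 2.69 AND 3.3

Result:
id | name  | gpa 
---+-------+-----
1  | Alice | 3.21
5  | Bob   | 3.22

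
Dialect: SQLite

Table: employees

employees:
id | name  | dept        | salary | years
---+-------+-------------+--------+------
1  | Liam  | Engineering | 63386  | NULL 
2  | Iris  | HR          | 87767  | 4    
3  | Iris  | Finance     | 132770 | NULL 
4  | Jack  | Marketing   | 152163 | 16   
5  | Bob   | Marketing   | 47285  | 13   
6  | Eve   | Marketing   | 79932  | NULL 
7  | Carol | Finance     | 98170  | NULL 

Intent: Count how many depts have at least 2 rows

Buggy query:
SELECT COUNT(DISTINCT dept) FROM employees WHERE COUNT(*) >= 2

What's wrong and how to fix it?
Bug: COUNT(*) cannot appear in WHERE; the per-group count doesn't exist yet

Fix: Use a subquery that GROUPs and filters with HAVING, then count its rows

Corrected query:
SELECT COUNT(*) FROM (SELECT dept FROM employees GROUP BY dept HAVING COUNT(*) >= 2)

Result:
COUNT(*)
--------
2       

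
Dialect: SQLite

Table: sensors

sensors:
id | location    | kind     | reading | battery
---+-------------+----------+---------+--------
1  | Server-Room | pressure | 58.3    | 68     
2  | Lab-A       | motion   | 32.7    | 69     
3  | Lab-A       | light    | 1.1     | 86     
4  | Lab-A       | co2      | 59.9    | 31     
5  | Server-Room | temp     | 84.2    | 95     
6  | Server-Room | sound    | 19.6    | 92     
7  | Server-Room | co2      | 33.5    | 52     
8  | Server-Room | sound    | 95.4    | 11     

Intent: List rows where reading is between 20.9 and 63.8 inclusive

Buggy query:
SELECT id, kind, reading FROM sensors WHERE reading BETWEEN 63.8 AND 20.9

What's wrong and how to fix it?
Bug: The bounds are reversed; BETWEEN a AND b requires a <= b to match anything

Fix: Write BETWEEN 20.9 AND 63.8

Corrected query:
SELECT id, kind, reading FROM sensors WHERE reading BETWEEN 20.9 AND 63.8

Result:
id | kind     | reading
---+----------+--------
1  | pressure | 58.3   
2  | motion   | 32.7   
4  | co2      | 59.9   
7  | co2      | 33.5   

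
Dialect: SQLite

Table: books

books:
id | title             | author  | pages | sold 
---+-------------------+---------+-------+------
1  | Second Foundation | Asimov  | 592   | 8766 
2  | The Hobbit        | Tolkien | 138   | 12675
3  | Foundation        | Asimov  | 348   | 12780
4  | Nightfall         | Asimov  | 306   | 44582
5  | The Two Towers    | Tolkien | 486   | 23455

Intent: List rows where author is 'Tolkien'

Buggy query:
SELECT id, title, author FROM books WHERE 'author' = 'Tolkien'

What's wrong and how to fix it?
Bug: 'author' in single quotes is a string literal, not the column; the comparison is literal-vs-literal and never true

Fix: Remove the quotes around the column name (or use double quotes for an identifier)

Corrected query:
SELECT id, title, author FROM books WHERE author = 'Tolkien'

Result:
id | title          | author 
---+----------------+--------
2  | The Hobbit     | Tolkien
5  | The Two Towers | Tolkien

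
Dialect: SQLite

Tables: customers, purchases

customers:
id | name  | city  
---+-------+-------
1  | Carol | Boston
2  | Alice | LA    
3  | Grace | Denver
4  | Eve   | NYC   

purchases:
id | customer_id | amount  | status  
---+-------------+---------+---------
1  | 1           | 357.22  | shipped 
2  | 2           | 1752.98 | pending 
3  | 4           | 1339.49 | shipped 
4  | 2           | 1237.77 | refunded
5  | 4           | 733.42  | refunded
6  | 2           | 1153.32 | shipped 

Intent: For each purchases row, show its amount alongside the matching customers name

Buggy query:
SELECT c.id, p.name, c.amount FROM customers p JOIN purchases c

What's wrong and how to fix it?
Bug: Missing join condition: each purchases row is matched to all customers rows instead of just its own

Fix: Specify the join condition linking the foreign key to the parent id

Corrected query:
SELECT c.id, p.name, c.amount FROM customers p JOIN purchases c ON c.customer_id = p.id

Result:
id | name  | amount 
---+-------+--------
1  | Carol | 357.22 
2  | Alice | 1752.98
3  | Eve   | 1339.49
4  | Alice | 1237.77
5  | Eve   | 733.42 
6  | Alice | 1153.32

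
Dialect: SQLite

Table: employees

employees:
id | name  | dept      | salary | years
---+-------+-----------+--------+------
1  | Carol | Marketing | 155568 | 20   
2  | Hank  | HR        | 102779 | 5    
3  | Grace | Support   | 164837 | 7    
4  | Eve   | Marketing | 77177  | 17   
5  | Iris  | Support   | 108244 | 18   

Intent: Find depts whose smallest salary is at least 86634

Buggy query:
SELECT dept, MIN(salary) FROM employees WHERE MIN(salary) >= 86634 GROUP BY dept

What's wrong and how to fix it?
Bug: Aggregates like MIN are computed per group after WHERE runs

Fix: Replace WHERE with HAVING after the GROUP BY

Corrected query:
SELECT dept, MIN(salary) FROM employees GROUP BY dept HAVING MIN(salary) >= 86634

Result:
dept    | MIN(salary)
--------+------------
HR      | 102779     
Support | 108244     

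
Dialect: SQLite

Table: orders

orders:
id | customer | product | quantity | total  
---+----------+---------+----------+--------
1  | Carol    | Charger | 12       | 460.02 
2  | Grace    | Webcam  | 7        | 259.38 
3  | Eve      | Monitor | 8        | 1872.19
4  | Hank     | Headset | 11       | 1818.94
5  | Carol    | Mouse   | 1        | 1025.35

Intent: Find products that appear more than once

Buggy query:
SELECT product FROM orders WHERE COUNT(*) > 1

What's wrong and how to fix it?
Bug: COUNT(*) is an aggregate and cannot be used in WHERE

Fix: GROUP BY product, then filter groups with HAVING COUNT(*) > 1

Corrected query:
SELECT product FROM orders GROUP BY product HAVING COUNT(*) > 1

Result:
(no rows)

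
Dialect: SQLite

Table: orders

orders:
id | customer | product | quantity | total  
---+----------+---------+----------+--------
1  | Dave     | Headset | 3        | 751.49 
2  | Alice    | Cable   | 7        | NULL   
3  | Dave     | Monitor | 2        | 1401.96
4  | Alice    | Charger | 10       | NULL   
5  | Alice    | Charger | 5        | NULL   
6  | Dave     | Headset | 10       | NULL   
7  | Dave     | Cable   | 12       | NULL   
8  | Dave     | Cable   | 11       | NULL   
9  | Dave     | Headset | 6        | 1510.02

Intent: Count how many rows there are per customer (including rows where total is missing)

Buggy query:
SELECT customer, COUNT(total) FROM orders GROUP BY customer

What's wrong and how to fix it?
Bug: COUNT(total) skips NULLs, so groups with missing total are undercounted

Fix: Use COUNT(*) to count all rows regardless of NULL

Corrected query:
SELECT customer, COUNT(*) FROM orders GROUP BY customer

Result:
customer | COUNT(*)
---------+---------
Alice    | 3       
Dave     | 6       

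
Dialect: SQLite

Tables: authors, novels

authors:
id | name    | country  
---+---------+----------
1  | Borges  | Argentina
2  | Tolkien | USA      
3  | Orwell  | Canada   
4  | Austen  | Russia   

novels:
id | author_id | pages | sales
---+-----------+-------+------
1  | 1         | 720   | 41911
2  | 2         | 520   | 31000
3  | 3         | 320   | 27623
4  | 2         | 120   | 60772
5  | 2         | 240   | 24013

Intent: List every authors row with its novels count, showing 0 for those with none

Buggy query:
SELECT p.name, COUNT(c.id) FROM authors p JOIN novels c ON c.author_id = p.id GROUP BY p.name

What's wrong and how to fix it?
Bug: An inner join excludes parents with zero children

Fix: Switch to LEFT JOIN to retain unmatched parent rows

Corrected query:
SELECT p.name, COUNT(c.id) FROM authors p LEFT JOIN novels c ON c.author_id = p.id GROUP BY p.name

Result:
name    | COUNT(c.id)
--------+------------
Austen  | 0          
Borges  | 1          
Orwell  | 1          
Tolkien | 3          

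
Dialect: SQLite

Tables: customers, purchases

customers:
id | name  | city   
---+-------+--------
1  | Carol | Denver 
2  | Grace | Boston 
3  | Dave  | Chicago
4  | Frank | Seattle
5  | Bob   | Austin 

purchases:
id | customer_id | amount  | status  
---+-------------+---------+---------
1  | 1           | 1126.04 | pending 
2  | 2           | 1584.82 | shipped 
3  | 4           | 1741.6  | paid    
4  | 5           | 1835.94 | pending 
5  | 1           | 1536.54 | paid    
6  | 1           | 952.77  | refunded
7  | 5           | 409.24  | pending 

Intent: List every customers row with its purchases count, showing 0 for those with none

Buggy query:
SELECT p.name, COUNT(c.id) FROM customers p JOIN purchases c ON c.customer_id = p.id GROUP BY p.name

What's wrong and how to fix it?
Bug: INNER JOIN drops customers rows that have no matching purchases rows

Fix: Use LEFT JOIN so parents without children still appear (COUNT(c.id) gives 0)

Corrected query:
SELECT p.name, COUNT(c.id) FROM customers p LEFT JOIN purchases c ON c.customer_id = p.id GROUP BY p.name

Result:
name  | COUNT(c.id)
------+------------
Bob   | 2          
Carol | 3          
Dave  | 0          
Frank | 1          
Grace | 1          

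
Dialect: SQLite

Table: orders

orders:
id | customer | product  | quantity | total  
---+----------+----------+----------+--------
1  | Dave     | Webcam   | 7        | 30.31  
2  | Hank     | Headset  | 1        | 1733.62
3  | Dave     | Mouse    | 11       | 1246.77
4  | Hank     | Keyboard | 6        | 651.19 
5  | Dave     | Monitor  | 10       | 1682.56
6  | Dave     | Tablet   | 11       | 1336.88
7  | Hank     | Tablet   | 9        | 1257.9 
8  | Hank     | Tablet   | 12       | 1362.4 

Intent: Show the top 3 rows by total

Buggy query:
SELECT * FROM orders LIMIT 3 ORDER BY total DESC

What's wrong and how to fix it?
Bug: LIMIT must come after ORDER BY

Fix: Sort with ORDER BY, then apply LIMIT

Corrected query:
SELECT * FROM orders ORDER BY total DESC LIMIT 3

Result:
id | customer | product | quantity | total  
---+----------+---------+----------+--------
2  | Hank     | Headset | 1        | 1733.62
5  | Dave     | Monitor | 10       | 1682.56
8  | Hank     | Tablet  | 12       | 1362.4 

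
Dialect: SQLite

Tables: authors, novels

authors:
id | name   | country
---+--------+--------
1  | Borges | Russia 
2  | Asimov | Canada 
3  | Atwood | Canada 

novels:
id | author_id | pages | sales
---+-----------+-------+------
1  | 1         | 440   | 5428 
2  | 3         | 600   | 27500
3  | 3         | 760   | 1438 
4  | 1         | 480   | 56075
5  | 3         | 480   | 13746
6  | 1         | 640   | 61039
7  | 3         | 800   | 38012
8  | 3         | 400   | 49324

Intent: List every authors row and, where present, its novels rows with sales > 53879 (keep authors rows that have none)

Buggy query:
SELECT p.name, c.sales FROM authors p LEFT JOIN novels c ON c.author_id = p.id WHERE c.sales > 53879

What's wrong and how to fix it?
Bug: Filtering c.sales in WHERE discards the NULL rows produced by LEFT JOIN, turning it into an inner join

Fix: Move the right-table condition into the ON clause so unmatched parents are kept

Corrected query:
SELECT p.name, c.sales FROM authors p LEFT JOIN novels c ON c.author_id = p.id AND c.sales > 53879

Result:
name   | sales
-------+------
Borges | 56075
Borges | 61039
Asimov | NULL 
Atwood | NULL 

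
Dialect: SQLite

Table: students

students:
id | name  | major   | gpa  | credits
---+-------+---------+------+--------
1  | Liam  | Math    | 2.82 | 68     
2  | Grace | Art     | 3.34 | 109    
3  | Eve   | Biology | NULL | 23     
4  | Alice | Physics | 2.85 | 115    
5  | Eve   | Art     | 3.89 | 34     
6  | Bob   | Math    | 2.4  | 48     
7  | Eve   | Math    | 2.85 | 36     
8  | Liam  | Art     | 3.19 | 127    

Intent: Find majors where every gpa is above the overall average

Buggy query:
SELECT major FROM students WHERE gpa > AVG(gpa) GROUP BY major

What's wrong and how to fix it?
Bug: AVG() is an aggregate; it can't sit directly in WHERE

Fix: Use a subquery for AVG and a HAVING MIN(...) filter so the condition holds for every row in the group

Corrected query:
SELECT major FROM students GROUP BY major HAVING MIN(gpa) > (SELECT AVG(gpa) FROM students)

Result:
major
-----
Art  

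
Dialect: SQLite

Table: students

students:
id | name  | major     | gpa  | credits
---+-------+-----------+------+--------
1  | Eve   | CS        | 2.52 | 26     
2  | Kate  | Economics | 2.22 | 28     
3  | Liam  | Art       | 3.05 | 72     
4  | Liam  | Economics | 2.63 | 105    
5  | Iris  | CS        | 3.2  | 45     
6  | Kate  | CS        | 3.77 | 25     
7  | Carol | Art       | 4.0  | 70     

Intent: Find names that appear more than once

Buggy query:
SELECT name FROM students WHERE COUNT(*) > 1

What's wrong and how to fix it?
Bug: WHERE can't reference COUNT(*); aggregates are computed after WHERE

Fix: Group first, then use HAVING for the count condition

Corrected query:
SELECT name FROM students GROUP BY name HAVING COUNT(*) > 1

Result:
name
----
Kate
Liam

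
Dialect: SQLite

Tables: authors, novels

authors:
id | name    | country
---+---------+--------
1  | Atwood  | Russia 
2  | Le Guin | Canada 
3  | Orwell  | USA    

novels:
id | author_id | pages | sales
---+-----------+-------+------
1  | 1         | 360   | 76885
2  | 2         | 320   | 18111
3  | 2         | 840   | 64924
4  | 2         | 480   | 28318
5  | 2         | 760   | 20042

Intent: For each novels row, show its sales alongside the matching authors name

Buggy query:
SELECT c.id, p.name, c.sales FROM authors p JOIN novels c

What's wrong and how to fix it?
Bug: Missing join condition: each novels row is matched to all authors rows instead of just its own

Fix: Specify the join condition linking the foreign key to the parent id

Corrected query:
SELECT c.id, p.name, c.sales FROM authors p JOIN novels c ON c.author_id = p.id

Result:
id | name    | sales
---+---------+------
1  | Atwood  | 76885
2  | Le Guin | 18111
3  | Le Guin | 64924
4  | Le Guin | 28318
5  | Le Guin | 20042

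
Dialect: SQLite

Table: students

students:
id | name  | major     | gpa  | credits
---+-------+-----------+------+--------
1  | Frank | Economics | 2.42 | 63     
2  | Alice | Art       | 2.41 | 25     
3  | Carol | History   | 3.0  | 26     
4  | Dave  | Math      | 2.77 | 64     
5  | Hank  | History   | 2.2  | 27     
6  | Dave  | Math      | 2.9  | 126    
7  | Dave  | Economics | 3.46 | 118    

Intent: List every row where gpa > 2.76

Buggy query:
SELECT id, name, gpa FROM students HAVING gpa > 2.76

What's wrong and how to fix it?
Bug: This is a non-aggregate query (no GROUP BY, no aggregates), so in SQLite the HAVING clause is invalid here; a row-level condition belongs in WHERE

Fix: Replace HAVING with WHERE since the condition applies to individual rows

Corrected query:
SELECT id, name, gpa FROM students WHERE gpa > 2.76

Result:
id | name  | gpa 
---+-------+-----
3  | Carol | 3   
4  | Dave  | 2.77
6  | Dave  | 2.9 
7  | Dave  | 3.46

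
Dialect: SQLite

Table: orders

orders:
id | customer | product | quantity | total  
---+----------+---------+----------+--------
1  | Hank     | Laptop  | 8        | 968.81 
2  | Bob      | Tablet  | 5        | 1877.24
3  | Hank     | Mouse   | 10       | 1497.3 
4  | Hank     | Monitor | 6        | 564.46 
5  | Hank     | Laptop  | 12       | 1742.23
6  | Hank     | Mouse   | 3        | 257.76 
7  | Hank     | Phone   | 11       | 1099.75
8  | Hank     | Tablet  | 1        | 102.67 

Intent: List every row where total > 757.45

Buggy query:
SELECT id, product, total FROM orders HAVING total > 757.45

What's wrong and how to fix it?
Bug: This is a non-aggregate query (no GROUP BY, no aggregates), so in SQLite the HAVING clause is invalid here; a row-level condition belongs in WHERE

Fix: Replace HAVING with WHERE since the condition applies to individual rows

Corrected query:
SELECT id, product, total FROM orders WHERE total > 757.45

Result:
id | product | total  
---+---------+--------
1  | Laptop  | 968.81 
2  | Tablet  | 1877.24
3  | Mouse   | 1497.3 
5  | Laptop  | 1742.23
7  | Phone   | 1099.75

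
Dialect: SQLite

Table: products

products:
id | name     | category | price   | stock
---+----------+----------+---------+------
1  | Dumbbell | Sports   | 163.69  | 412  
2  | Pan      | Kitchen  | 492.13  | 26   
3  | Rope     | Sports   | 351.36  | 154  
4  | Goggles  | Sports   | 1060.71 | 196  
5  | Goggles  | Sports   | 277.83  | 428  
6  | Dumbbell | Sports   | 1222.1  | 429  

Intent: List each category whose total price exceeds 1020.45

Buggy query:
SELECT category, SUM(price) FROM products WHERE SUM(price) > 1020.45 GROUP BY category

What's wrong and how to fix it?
Bug: Aggregate functions cannot appear in a WHERE clause

Fix: Move the aggregate condition to a HAVING clause

Corrected query:
SELECT category, SUM(price) FROM products GROUP BY category HAVING SUM(price) > 1020.45

Result:
category | SUM(price)
---------+-----------
Sports   | 3075.69   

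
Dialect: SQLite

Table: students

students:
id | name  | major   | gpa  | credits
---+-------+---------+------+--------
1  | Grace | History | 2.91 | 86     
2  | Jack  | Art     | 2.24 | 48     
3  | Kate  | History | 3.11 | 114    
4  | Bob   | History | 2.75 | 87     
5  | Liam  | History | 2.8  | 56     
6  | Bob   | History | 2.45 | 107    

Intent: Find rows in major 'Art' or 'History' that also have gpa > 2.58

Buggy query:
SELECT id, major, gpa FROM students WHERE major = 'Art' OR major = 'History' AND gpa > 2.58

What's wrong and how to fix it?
Bug: AND binds tighter than OR, so this parses as major = 'Art' OR (major = 'History' AND gpa > 2.58)

Fix: Group the OR with parentheses (or use IN), then AND the threshold

Corrected query:
SELECT id, major, gpa FROM students WHERE (major = 'Art' OR major = 'History') AND gpa > 2.58

Result:
id | major   | gpa 
---+---------+-----
1  | History | 2.91
3  | History | 3.11
4  | History | 2.75
5  | History | 2.8 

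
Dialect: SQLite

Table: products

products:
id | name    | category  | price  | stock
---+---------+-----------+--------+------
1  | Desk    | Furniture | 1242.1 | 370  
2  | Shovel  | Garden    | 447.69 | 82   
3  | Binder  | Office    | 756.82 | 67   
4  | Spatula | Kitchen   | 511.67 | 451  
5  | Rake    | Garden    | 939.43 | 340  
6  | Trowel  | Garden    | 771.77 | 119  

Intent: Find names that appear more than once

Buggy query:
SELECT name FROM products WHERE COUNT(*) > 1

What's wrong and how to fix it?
Bug: WHERE can't reference COUNT(*); aggregates are computed after WHERE

Fix: GROUP BY name, then filter groups with HAVING COUNT(*) > 1

Corrected query:
SELECT name FROM products GROUP BY name HAVING COUNT(*) > 1

Result:
(no rows)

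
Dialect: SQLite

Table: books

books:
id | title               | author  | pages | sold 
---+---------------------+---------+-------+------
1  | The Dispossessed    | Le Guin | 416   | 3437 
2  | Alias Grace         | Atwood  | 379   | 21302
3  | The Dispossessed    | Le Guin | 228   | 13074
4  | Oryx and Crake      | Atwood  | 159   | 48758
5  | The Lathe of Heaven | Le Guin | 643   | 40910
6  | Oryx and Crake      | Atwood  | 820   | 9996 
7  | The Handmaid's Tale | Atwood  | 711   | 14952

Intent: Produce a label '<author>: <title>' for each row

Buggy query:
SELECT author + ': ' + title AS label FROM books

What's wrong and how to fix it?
Bug: '+' is numeric addition; on text columns SQLite converts them to 0 instead of concatenating

Fix: Replace + with || to concatenate text

Corrected query:
SELECT author || ': ' || title AS label FROM books

Result:
label                       
----------------------------
Le Guin: The Dispossessed   
Atwood: Alias Grace         
Le Guin: The Dispossessed   
Atwood: Oryx and Crake      
Le Guin: The Lathe of Heaven
Atwood: Oryx and Crake      
Atwood: The Handmaid's Tale 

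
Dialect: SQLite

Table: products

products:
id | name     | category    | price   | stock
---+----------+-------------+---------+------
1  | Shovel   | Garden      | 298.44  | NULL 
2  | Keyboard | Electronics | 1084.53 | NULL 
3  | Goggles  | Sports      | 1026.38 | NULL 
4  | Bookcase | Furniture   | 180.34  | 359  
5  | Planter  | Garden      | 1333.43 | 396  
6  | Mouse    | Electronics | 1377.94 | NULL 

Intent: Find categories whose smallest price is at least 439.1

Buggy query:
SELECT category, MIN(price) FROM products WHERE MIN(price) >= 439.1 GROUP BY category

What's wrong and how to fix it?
Bug: MIN() in WHERE is a misuse of aggregate

Fix: Replace WHERE with HAVING after the GROUP BY

Corrected query:
SELECT category, MIN(price) FROM products GROUP BY category HAVING MIN(price) >= 439.1

Result:
category    | MIN(price)
------------+-----------
Electronics | 1084.53   
Sports      | 1026.38   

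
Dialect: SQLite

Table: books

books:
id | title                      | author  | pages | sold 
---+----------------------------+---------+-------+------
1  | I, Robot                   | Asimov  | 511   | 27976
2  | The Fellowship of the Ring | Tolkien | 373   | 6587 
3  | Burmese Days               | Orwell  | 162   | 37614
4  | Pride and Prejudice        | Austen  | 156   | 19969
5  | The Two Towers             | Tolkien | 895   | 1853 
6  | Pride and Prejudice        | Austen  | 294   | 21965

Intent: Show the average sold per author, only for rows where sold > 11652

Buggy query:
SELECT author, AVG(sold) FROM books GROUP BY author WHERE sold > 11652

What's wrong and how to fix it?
Bug: Row-level WHERE must come before GROUP BY in the clause order

Fix: Move the WHERE clause before GROUP BY

Corrected query:
SELECT author, AVG(sold) FROM books WHERE sold > 11652 GROUP BY author

Result:
author | AVG(sold)
-------+----------
Asimov | 27976    
Austen | 20967    
Orwell | 37614    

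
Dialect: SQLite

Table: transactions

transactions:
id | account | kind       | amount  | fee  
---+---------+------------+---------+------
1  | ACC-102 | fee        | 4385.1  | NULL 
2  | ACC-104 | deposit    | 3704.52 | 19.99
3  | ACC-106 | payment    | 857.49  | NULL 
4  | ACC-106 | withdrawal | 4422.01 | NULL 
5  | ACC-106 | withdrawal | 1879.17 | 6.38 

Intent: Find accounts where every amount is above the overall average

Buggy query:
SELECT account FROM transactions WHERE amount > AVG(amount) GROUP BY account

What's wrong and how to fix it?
Bug: WHERE evaluates per row before aggregation, so AVG() is unavailable

Fix: Compute the overall average in a scalar subquery and compare each group's MIN against it in HAVING

Corrected query:
SELECT account FROM transactions GROUP BY account HAVING MIN(amount) > (SELECT AVG(amount) FROM transactions)

Result:
account
-------
ACC-102
ACC-104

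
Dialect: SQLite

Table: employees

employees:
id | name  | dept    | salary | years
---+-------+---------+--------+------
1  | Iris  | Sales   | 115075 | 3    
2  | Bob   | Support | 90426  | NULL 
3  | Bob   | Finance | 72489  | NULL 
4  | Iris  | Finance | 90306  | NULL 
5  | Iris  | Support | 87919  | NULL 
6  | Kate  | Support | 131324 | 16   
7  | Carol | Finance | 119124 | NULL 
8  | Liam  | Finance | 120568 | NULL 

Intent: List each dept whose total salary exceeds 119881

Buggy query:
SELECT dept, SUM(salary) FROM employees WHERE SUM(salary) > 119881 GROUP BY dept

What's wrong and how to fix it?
Bug: Aggregate functions cannot appear in a WHERE clause

Fix: Use HAVING (which filters groups after aggregation) instead of WHERE

Corrected query:
SELECT dept, SUM(salary) FROM employees GROUP BY dept HAVING SUM(salary) > 119881

Result:
dept    | SUM(salary)
--------+------------
Finance | 402487     
Support | 309669     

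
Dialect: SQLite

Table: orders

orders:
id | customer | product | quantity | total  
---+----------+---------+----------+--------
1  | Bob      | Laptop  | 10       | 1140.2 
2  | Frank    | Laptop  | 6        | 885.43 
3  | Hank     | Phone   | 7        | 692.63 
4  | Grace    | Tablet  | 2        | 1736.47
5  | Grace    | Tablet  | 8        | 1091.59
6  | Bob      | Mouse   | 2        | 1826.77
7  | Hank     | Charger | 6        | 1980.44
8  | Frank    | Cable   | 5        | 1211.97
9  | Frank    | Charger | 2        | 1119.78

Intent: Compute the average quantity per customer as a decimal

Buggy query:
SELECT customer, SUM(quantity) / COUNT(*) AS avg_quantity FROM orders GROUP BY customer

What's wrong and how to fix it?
Bug: SUM(quantity) and COUNT(*) are both integers; the division truncates the fractional part

Fix: Multiply by 1.0 (or CAST to REAL) to force floating-point division

Corrected query:
SELECT customer, SUM(quantity) * 1.0 / COUNT(*) AS avg_quantity FROM orders GROUP BY customer

Result:
customer | avg_quantity
---------+-------------
Bob      | 6           
Frank    | 4.333333    
Grace    | 5           
Hank     | 6.5         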